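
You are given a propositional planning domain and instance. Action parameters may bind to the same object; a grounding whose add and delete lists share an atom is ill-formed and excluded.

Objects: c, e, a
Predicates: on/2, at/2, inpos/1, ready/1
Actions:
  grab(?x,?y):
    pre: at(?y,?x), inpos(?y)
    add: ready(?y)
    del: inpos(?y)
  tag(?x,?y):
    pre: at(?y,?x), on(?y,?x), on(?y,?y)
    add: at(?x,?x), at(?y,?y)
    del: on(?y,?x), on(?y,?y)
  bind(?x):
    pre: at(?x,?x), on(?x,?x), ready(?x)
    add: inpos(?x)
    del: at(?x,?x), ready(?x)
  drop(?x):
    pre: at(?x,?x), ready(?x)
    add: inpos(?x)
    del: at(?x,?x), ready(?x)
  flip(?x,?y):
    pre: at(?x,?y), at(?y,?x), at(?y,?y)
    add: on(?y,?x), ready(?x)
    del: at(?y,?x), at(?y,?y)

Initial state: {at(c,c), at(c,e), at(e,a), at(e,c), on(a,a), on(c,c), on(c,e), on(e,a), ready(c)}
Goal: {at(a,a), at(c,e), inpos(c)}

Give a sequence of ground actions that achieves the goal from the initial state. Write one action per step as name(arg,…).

1. tag(e,c)  →  {at(c,c), at(c,e), at(e,a), at(e,c), at(e,e), on(a,a), on(e,a), ready(c)}
2. drop(c)  →  {at(c,e), at(e,a), at(e,c), at(e,e), inpos(c), on(a,a), on(e,a)}
3. flip(e,e)  →  {at(c,e), at(e,a), at(e,c), inpos(c), on(a,a), on(e,a), on(e,e), ready(e)}
4. tag(a,e)  →  {at(a,a), at(c,e), at(e,a), at(e,c), at(e,e), inpos(c), on(a,a), ready(e)}

tag(e,c); drop(c); flip(e,e); tag(a,e)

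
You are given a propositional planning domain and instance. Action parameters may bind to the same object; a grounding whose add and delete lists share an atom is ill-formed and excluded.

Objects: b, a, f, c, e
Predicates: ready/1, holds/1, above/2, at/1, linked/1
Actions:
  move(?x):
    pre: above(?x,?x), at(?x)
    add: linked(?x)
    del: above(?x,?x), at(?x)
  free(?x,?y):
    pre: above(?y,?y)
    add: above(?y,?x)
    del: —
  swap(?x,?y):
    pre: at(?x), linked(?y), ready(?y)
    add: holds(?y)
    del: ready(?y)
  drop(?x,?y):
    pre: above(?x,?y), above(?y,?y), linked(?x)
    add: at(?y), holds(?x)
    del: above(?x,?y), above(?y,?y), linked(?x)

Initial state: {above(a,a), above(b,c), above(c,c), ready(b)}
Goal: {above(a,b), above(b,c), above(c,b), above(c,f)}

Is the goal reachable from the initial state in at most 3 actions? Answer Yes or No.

1. free(b,a)  →  {above(a,a), above(a,b), above(b,c), above(c,c), ready(b)}
2. free(b,c)  →  {above(a,a), above(a,b), above(b,c), above(c,b), above(c,c), ready(b)}
3. free(f,c)  →  {above(a,a), above(a,b), above(b,c), above(c,b), above(c,c), above(c,f), ready(b)}
optimal plan length = 3; 3 ≤ 3

Yes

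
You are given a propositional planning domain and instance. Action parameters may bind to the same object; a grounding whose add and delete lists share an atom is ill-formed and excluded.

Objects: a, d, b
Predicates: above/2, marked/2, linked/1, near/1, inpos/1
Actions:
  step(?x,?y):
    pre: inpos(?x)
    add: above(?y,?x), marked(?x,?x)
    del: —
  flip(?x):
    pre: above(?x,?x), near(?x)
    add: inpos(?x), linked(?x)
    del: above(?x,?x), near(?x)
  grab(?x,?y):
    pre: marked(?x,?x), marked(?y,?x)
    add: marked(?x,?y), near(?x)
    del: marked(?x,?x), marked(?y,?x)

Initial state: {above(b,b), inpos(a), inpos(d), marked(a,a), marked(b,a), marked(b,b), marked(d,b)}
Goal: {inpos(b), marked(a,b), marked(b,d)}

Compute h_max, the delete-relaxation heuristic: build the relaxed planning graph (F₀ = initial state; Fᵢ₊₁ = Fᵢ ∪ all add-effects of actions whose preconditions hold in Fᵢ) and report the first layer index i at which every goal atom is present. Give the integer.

2

F0 = init (7 atoms)
F1 = F0 ∪ {above(a,a), above(a,d), above(b,a), above(b,d), above(d,a), above(d,d), marked(a,b), marked(b,d), marked(d,d), near(a), near(b)}  (18 atoms)
F2 = F1 ∪ {inpos(b), linked(a), linked(b), near(d)}  (22 atoms)
goal ⊆ F2  ⇒  h_max = 2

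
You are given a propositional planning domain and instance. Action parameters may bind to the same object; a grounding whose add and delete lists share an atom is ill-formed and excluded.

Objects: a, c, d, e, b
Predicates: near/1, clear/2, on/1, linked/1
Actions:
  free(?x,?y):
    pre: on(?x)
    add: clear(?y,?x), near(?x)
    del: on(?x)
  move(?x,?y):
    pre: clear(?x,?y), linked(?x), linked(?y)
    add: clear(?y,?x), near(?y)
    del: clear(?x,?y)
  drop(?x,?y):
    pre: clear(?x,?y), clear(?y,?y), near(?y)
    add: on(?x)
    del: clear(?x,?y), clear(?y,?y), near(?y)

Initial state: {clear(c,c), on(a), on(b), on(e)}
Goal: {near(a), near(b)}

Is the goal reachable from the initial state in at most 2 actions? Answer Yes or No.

Yes

1. free(a,a)  →  {clear(a,a), clear(c,c), near(a), on(b), on(e)}
2. free(b,a)  →  {clear(a,a), clear(a,b), clear(c,c), near(a), near(b), on(e)}
optimal plan length = 2; 2 ≤ 2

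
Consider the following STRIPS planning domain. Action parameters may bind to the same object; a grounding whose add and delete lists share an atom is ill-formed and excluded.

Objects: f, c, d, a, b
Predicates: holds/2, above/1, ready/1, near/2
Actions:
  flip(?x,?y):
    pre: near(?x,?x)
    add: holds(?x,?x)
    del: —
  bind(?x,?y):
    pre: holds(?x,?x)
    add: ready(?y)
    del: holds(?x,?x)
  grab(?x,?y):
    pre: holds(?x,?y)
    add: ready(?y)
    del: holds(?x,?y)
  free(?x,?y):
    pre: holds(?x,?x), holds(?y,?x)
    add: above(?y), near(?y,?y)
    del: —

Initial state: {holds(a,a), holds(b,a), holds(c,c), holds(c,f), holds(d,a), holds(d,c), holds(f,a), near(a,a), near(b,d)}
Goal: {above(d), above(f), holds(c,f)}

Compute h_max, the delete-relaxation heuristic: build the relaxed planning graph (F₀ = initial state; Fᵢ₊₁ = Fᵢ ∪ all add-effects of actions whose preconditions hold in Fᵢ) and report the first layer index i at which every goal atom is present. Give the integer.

F0 = init (9 atoms)
F1 = F0 ∪ {above(a), above(b), above(c), above(d), above(f), near(b,b), near(c,c), near(d,d), near(f,f), ready(a), ready(b), ready(c), ready(d), ready(f)}  (23 atoms)
goal ⊆ F1  ⇒  h_max = 1

1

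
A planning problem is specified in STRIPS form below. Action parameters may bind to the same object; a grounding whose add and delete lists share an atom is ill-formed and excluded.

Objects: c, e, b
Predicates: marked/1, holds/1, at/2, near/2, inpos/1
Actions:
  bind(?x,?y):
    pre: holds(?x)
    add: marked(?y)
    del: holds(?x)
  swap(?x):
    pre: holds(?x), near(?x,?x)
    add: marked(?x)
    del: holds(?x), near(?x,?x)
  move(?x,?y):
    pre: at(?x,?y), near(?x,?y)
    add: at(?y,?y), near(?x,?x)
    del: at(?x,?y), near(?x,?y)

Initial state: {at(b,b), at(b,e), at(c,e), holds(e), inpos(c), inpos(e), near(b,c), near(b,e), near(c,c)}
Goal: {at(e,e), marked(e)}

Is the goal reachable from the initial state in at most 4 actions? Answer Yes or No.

Yes

1. bind(e,e)  →  {at(b,b), at(b,e), at(c,e), inpos(c), inpos(e), marked(e), near(b,c), near(b,e), near(c,c)}
2. move(b,e)  →  {at(b,b), at(c,e), at(e,e), inpos(c), inpos(e), marked(e), near(b,b), near(b,c), near(c,c)}
optimal plan length = 2; 2 ≤ 4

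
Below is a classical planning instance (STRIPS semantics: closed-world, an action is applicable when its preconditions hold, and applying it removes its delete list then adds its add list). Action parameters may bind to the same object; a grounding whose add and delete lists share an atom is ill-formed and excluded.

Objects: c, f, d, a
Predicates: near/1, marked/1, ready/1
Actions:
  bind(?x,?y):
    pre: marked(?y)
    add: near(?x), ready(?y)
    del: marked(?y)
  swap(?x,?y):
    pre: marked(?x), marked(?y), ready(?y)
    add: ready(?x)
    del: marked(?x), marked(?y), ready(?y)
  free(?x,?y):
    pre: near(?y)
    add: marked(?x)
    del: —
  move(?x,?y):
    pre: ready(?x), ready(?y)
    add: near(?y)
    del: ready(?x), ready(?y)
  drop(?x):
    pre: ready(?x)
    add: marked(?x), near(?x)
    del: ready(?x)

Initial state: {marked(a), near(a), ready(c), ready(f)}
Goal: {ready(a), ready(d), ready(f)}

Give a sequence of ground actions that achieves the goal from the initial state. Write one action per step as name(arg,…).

1. bind(c,a)  →  {near(a), near(c), ready(a), ready(c), ready(f)}
2. free(d,c)  →  {marked(d), near(a), near(c), ready(a), ready(c), ready(f)}
3. bind(c,d)  →  {near(a), near(c), ready(a), ready(c), ready(d), ready(f)}

bind(c,a); free(d,c); bind(c,d)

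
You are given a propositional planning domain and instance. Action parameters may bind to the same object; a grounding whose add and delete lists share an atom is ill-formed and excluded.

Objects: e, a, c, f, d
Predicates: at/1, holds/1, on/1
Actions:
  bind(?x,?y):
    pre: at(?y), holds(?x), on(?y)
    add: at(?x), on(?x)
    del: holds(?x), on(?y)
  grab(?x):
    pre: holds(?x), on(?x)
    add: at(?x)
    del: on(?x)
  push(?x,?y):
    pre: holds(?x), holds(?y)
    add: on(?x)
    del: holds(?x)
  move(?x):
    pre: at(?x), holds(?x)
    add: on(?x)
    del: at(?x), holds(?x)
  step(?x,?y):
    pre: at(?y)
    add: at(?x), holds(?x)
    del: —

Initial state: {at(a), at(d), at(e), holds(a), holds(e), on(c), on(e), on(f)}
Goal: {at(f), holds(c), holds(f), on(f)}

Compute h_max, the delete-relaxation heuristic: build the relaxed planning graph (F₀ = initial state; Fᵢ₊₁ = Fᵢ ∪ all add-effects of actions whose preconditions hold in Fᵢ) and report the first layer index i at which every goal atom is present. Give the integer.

F0 = init (8 atoms)
F1 = F0 ∪ {at(c), at(f), holds(c), holds(d), holds(f), on(a)}  (14 atoms)
goal ⊆ F1  ⇒  h_max = 1

1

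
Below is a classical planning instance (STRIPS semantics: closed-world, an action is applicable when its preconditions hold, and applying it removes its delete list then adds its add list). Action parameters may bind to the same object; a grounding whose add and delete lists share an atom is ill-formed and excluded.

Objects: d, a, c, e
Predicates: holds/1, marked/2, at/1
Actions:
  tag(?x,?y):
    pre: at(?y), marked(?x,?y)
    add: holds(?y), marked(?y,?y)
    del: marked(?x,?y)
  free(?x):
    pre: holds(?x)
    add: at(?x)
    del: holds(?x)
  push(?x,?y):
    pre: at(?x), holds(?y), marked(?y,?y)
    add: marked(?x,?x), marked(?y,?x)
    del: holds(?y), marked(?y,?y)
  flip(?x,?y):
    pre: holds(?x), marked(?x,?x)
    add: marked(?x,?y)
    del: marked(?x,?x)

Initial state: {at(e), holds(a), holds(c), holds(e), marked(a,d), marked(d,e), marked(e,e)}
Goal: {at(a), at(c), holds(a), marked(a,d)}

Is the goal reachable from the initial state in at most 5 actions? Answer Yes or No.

Yes

1. free(a)  →  {at(a), at(e), holds(c), holds(e), marked(a,d), marked(d,e), marked(e,e)}
2. free(c)  →  {at(a), at(c), at(e), holds(e), marked(a,d), marked(d,e), marked(e,e)}
3. push(a,e)  →  {at(a), at(c), at(e), marked(a,a), marked(a,d), marked(d,e), marked(e,a)}
4. tag(e,a)  →  {at(a), at(c), at(e), holds(a), marked(a,a), marked(a,d), marked(d,e)}
optimal plan length = 4; 4 ≤ 5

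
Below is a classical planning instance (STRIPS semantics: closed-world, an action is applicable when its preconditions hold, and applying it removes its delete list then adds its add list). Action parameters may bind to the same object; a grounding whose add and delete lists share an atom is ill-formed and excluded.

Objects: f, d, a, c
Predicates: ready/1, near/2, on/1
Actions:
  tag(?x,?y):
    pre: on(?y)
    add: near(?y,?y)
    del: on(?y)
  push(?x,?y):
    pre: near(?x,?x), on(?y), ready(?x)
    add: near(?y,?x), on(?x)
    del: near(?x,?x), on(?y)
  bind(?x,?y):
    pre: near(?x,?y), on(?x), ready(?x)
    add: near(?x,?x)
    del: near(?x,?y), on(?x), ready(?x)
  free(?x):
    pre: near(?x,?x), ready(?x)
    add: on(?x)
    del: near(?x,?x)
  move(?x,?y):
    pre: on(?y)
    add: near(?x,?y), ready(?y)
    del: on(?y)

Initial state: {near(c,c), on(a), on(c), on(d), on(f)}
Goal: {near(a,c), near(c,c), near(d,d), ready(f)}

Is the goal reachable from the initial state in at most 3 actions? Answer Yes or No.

Yes

1. tag(f,d)  →  {near(c,c), near(d,d), on(a), on(c), on(f)}
2. move(f,f)  →  {near(c,c), near(d,d), near(f,f), on(a), on(c), ready(f)}
3. move(a,c)  →  {near(a,c), near(c,c), near(d,d), near(f,f), on(a), ready(c), ready(f)}
optimal plan length = 3; 3 ≤ 3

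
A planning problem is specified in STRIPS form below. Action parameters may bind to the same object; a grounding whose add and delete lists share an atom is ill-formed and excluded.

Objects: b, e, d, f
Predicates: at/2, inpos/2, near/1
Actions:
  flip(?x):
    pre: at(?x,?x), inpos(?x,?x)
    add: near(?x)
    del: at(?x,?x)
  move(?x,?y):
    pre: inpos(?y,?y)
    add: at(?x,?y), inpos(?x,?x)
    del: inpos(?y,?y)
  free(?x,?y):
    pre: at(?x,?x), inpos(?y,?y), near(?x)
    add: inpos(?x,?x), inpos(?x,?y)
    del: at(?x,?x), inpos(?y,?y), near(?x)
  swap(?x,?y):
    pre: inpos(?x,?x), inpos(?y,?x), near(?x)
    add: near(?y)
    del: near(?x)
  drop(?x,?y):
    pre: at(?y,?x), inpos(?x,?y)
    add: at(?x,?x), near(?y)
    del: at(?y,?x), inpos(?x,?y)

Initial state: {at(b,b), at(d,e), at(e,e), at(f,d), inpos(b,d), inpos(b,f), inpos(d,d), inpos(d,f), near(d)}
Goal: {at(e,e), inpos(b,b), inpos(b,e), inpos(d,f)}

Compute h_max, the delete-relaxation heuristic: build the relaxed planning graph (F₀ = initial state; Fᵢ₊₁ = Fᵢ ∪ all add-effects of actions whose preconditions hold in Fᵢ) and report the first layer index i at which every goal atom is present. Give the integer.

F0 = init (9 atoms)
F1 = F0 ∪ {at(b,d), at(d,d), at(e,d), inpos(b,b), inpos(e,e), inpos(f,f), near(b), near(f)}  (17 atoms)
F2 = F1 ∪ {at(b,e), at(b,f), at(d,b), at(d,f), at(e,b), at(e,f), at(f,b), at(f,e), inpos(b,e), inpos(d,b), inpos(d,e), near(e)}  (29 atoms)
goal ⊆ F2  ⇒  h_max = 2

2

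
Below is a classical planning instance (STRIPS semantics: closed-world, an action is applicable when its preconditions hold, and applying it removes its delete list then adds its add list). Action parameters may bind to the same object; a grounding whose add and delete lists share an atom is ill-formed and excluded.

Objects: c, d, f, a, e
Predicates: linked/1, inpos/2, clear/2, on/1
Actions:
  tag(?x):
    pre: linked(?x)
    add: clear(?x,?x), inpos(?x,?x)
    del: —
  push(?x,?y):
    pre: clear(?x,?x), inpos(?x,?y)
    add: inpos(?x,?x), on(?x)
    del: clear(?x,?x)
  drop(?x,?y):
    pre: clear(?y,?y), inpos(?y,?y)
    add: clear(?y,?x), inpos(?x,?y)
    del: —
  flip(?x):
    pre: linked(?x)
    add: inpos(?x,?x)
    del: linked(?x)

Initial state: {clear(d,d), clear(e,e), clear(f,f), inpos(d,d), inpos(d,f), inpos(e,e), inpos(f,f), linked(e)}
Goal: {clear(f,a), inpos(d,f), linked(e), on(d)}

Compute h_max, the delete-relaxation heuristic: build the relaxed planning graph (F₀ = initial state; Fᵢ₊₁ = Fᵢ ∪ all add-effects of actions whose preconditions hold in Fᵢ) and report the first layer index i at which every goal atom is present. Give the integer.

1

F0 = init (8 atoms)
F1 = F0 ∪ {clear(d,a), clear(d,c), clear(d,e), clear(d,f), clear(e,a), clear(e,c), clear(e,d), clear(e,f), clear(f,a), clear(f,c), clear(f,d), clear(f,e), inpos(a,d), inpos(a,e), inpos(a,f), inpos(c,d), inpos(c,e), inpos(c,f), inpos(d,e), inpos(e,d), inpos(e,f), inpos(f,d), inpos(f,e), on(d), on(e), on(f)}  (34 atoms)
goal ⊆ F1  ⇒  h_max = 1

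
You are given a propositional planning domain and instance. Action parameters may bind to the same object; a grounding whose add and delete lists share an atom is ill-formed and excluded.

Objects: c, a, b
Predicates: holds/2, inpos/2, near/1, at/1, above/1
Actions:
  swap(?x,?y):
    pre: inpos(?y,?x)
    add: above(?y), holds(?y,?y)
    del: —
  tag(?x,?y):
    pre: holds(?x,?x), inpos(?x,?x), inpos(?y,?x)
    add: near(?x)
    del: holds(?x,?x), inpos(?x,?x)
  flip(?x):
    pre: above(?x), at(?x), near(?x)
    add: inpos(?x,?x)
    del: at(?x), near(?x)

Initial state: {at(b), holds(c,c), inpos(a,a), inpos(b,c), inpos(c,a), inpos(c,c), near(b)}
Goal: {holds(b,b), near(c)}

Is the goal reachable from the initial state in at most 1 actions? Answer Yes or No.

1. swap(c,b)  →  {above(b), at(b), holds(b,b), holds(c,c), inpos(a,a), inpos(b,c), inpos(c,a), inpos(c,c), near(b)}
2. tag(c,c)  →  {above(b), at(b), holds(b,b), inpos(a,a), inpos(b,c), inpos(c,a), near(b), near(c)}
optimal plan length = 2; 2 > 1

No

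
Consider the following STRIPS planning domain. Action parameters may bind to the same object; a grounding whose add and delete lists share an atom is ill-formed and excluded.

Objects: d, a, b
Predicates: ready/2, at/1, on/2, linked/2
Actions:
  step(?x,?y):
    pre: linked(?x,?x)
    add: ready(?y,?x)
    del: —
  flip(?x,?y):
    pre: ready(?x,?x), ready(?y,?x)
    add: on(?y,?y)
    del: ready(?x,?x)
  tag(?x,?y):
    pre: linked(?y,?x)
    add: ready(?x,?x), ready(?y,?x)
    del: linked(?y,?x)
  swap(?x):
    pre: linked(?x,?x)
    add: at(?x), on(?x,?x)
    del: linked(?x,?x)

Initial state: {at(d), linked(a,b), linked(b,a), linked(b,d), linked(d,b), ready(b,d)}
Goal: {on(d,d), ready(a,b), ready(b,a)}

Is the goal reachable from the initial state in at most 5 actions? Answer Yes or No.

Yes

1. tag(d,b)  →  {at(d), linked(a,b), linked(b,a), linked(d,b), ready(b,d), ready(d,d)}
2. flip(d,d)  →  {at(d), linked(a,b), linked(b,a), linked(d,b), on(d,d), ready(b,d)}
3. tag(a,b)  →  {at(d), linked(a,b), linked(d,b), on(d,d), ready(a,a), ready(b,a), ready(b,d)}
4. tag(b,a)  →  {at(d), linked(d,b), on(d,d), ready(a,a), ready(a,b), ready(b,a), ready(b,b), ready(b,d)}
optimal plan length = 4; 4 ≤ 5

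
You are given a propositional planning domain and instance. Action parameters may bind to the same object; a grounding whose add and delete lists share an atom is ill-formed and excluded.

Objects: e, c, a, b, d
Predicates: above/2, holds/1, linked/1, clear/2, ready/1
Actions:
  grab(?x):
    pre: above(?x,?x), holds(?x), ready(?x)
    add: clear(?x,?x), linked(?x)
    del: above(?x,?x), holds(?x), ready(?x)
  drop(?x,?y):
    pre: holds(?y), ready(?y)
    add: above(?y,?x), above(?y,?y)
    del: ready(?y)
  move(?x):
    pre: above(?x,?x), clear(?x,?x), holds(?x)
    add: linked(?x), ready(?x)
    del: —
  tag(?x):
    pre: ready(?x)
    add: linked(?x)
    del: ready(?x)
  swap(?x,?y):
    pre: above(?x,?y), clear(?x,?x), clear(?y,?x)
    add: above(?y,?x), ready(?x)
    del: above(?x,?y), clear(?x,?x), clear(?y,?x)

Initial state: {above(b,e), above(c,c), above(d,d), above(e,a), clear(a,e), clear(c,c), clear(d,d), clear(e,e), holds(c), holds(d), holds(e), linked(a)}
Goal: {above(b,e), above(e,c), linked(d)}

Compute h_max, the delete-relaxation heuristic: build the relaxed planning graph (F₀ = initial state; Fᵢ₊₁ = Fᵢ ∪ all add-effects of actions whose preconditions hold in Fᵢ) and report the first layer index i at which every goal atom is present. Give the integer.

F0 = init (12 atoms)
F1 = F0 ∪ {above(a,e), linked(c), linked(d), ready(c), ready(d), ready(e)}  (18 atoms)
F2 = F1 ∪ {above(c,a), above(c,b), above(c,d), above(c,e), above(d,a), above(d,b), above(d,c), above(d,e), above(e,b), above(e,c), above(e,d), above(e,e), linked(e)}  (31 atoms)
goal ⊆ F2  ⇒  h_max = 2

2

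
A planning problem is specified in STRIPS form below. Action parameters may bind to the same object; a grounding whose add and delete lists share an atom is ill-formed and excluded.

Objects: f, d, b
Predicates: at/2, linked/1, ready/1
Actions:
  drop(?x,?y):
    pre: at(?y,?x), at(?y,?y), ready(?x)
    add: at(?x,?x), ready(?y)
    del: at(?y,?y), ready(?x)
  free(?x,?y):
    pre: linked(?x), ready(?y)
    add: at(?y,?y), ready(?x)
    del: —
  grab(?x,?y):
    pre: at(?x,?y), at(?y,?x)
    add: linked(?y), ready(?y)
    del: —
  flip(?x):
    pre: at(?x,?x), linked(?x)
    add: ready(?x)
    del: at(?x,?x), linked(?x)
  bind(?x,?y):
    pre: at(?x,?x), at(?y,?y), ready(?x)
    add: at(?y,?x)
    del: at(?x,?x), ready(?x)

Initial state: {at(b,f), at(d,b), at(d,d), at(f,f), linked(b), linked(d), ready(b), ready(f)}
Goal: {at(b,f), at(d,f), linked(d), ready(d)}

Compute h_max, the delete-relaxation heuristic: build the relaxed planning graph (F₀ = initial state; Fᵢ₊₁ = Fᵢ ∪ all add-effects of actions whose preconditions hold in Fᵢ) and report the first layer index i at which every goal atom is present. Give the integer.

1

F0 = init (8 atoms)
F1 = F0 ∪ {at(b,b), at(d,f), linked(f), ready(d)}  (12 atoms)
goal ⊆ F1  ⇒  h_max = 1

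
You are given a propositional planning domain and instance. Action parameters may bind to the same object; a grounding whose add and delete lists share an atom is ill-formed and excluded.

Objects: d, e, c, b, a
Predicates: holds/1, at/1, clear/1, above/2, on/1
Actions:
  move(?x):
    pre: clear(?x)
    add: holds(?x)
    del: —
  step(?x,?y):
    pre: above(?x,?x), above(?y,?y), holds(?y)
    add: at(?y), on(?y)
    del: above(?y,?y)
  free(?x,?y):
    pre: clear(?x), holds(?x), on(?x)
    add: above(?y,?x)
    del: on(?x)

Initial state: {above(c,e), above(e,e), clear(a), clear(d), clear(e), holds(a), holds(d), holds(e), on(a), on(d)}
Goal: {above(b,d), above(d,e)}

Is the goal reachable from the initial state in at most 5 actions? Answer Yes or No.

Yes

1. step(e,e)  →  {above(c,e), at(e), clear(a), clear(d), clear(e), holds(a), holds(d), holds(e), on(a), on(d), on(e)}
2. free(d,b)  →  {above(b,d), above(c,e), at(e), clear(a), clear(d), clear(e), holds(a), holds(d), holds(e), on(a), on(e)}
3. free(e,d)  →  {above(b,d), above(c,e), above(d,e), at(e), clear(a), clear(d), clear(e), holds(a), holds(d), holds(e), on(a)}
optimal plan length = 3; 3 ≤ 5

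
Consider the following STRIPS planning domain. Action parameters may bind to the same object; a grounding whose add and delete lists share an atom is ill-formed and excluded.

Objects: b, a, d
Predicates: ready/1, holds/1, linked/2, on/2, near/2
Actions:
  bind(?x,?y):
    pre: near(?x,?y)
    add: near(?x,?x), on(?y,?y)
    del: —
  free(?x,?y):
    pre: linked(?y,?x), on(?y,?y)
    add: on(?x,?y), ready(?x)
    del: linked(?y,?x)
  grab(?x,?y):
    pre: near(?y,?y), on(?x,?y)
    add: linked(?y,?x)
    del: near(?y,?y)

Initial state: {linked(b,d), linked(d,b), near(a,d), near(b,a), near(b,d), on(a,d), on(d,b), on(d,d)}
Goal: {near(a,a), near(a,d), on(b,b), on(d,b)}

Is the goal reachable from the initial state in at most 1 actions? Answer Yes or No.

No

1. bind(b,a)  →  {linked(b,d), linked(d,b), near(a,d), near(b,a), near(b,b), near(b,d), on(a,a), on(a,d), on(d,b), on(d,d)}
2. bind(b,b)  →  {linked(b,d), linked(d,b), near(a,d), near(b,a), near(b,b), near(b,d), on(a,a), on(a,d), on(b,b), on(d,b), on(d,d)}
3. bind(a,d)  →  {linked(b,d), linked(d,b), near(a,a), near(a,d), near(b,a), near(b,b), near(b,d), on(a,a), on(a,d), on(b,b), on(d,b), on(d,d)}
optimal plan length = 3; 3 > 1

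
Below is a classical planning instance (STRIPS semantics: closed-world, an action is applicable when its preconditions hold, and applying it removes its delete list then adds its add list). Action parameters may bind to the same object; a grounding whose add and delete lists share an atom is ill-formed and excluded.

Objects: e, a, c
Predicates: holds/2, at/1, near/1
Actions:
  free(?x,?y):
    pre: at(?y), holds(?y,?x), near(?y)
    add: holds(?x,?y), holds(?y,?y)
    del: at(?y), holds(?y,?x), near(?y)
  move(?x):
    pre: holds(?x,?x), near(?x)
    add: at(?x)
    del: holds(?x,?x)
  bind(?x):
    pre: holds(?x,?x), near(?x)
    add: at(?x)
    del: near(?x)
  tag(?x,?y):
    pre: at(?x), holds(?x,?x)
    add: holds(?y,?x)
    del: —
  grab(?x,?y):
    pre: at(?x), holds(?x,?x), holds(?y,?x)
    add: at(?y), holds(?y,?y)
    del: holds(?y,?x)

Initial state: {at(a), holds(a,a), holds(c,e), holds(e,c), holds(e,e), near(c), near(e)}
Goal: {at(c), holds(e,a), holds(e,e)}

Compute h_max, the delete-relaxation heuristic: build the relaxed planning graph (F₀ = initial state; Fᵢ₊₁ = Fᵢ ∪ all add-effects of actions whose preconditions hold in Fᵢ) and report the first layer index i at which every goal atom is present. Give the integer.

2

F0 = init (7 atoms)
F1 = F0 ∪ {at(e), holds(c,a), holds(e,a)}  (10 atoms)
F2 = F1 ∪ {at(c), holds(a,e), holds(c,c)}  (13 atoms)
goal ⊆ F2  ⇒  h_max = 2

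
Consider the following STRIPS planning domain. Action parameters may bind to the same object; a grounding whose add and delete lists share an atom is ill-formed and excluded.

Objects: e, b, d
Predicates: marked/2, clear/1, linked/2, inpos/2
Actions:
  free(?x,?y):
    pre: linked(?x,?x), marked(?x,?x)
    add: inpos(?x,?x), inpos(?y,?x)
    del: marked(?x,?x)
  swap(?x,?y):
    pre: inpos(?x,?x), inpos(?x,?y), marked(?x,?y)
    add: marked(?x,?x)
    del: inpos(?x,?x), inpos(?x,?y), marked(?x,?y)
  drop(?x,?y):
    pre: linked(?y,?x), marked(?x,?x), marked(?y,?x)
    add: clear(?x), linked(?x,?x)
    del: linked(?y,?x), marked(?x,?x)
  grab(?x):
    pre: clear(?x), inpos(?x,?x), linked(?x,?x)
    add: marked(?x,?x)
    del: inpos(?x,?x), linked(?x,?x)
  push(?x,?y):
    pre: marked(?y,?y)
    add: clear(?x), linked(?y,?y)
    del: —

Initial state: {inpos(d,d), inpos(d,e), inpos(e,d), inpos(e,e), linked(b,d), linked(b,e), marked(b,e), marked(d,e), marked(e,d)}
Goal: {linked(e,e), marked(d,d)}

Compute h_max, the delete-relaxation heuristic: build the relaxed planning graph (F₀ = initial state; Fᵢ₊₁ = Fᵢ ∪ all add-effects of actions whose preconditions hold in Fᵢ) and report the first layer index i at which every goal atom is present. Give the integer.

2

F0 = init (9 atoms)
F1 = F0 ∪ {marked(d,d), marked(e,e)}  (11 atoms)
F2 = F1 ∪ {clear(b), clear(d), clear(e), linked(d,d), linked(e,e)}  (16 atoms)
goal ⊆ F2  ⇒  h_max = 2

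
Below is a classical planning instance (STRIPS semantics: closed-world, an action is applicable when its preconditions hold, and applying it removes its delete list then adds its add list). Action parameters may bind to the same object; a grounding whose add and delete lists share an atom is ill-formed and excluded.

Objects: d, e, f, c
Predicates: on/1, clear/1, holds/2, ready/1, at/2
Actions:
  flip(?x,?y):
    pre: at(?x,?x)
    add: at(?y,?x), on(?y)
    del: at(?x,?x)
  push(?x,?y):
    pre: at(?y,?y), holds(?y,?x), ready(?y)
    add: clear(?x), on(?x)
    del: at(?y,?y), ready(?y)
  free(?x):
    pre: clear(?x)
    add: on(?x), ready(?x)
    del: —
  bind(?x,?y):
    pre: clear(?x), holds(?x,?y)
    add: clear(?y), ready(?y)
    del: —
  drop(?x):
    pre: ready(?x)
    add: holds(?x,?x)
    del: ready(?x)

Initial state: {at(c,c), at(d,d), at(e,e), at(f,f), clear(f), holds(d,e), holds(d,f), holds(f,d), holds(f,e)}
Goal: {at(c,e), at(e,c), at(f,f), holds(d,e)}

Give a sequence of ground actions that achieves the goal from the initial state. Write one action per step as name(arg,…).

flip(e,c); flip(c,e)

1. flip(e,c)  →  {at(c,c), at(c,e), at(d,d), at(f,f), clear(f), holds(d,e), holds(d,f), holds(f,d), holds(f,e), on(c)}
2. flip(c,e)  →  {at(c,e), at(d,d), at(e,c), at(f,f), clear(f), holds(d,e), holds(d,f), holds(f,d), holds(f,e), on(c), on(e)}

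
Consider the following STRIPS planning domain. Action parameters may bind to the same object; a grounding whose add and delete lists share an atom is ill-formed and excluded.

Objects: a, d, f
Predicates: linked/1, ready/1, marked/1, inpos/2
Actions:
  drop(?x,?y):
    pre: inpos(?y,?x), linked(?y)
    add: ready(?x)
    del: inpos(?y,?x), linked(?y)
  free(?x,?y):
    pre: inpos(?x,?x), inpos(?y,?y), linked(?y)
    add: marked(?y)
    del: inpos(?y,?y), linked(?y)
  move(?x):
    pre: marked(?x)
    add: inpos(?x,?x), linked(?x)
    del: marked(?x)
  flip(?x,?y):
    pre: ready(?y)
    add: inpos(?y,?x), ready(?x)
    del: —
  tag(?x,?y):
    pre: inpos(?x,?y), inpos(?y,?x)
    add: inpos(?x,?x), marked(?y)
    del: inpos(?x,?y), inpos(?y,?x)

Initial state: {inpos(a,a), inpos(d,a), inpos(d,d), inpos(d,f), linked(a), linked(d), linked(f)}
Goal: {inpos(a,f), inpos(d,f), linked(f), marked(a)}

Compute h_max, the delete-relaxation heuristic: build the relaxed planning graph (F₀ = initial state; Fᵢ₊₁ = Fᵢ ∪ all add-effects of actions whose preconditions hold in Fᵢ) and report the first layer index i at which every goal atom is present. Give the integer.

F0 = init (7 atoms)
F1 = F0 ∪ {marked(a), marked(d), ready(a), ready(d), ready(f)}  (12 atoms)
F2 = F1 ∪ {inpos(a,d), inpos(a,f), inpos(f,a), inpos(f,d), inpos(f,f)}  (17 atoms)
goal ⊆ F2  ⇒  h_max = 2

2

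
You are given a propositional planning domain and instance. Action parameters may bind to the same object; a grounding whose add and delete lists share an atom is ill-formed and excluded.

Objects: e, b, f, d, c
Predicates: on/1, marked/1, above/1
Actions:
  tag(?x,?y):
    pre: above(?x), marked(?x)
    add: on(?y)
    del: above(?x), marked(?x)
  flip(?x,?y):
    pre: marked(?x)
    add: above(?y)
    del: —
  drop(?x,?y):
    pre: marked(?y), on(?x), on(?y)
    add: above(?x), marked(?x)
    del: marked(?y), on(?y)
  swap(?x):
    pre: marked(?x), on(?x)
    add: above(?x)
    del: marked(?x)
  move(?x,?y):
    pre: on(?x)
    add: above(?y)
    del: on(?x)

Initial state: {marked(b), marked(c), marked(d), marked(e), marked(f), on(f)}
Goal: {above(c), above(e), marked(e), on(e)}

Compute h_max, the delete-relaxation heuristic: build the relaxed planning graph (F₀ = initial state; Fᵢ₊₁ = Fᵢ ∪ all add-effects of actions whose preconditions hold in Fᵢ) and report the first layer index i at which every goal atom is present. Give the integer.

F0 = init (6 atoms)
F1 = F0 ∪ {above(b), above(c), above(d), above(e), above(f)}  (11 atoms)
F2 = F1 ∪ {on(b), on(c), on(d), on(e)}  (15 atoms)
goal ⊆ F2  ⇒  h_max = 2

2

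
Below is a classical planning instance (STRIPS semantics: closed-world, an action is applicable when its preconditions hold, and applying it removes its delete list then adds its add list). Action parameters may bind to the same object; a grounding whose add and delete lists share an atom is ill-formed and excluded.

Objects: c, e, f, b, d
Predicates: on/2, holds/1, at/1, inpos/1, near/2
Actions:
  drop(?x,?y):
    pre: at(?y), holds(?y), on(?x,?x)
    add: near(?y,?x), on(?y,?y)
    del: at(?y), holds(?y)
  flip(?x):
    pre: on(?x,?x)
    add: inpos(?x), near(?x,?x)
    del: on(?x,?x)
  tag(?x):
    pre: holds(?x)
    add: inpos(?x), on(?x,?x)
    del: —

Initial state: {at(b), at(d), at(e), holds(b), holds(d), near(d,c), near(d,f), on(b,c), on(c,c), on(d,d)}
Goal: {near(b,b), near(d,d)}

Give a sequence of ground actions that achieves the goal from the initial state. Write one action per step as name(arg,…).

1. drop(c,b)  →  {at(d), at(e), holds(d), near(b,c), near(d,c), near(d,f), on(b,b), on(b,c), on(c,c), on(d,d)}
2. drop(d,d)  →  {at(e), near(b,c), near(d,c), near(d,d), near(d,f), on(b,b), on(b,c), on(c,c), on(d,d)}
3. flip(b)  →  {at(e), inpos(b), near(b,b), near(b,c), near(d,c), near(d,d), near(d,f), on(b,c), on(c,c), on(d,d)}

drop(c,b); drop(d,d); flip(b)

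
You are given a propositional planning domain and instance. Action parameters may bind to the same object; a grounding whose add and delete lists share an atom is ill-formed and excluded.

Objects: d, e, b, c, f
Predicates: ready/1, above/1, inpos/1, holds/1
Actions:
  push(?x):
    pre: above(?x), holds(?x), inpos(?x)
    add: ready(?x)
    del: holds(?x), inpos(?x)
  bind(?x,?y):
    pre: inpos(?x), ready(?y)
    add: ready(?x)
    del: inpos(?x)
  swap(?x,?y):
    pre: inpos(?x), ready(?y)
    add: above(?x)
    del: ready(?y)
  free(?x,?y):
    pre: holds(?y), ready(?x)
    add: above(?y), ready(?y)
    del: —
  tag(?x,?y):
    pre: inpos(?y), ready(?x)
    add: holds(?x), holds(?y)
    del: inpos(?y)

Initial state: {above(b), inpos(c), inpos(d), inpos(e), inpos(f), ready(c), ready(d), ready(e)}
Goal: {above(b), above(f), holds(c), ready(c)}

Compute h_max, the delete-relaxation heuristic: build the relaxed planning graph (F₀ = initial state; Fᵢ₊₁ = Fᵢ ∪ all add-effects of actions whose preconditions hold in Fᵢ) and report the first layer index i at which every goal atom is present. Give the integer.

F0 = init (8 atoms)
F1 = F0 ∪ {above(c), above(d), above(e), above(f), holds(c), holds(d), holds(e), holds(f), ready(f)}  (17 atoms)
goal ⊆ F1  ⇒  h_max = 1

1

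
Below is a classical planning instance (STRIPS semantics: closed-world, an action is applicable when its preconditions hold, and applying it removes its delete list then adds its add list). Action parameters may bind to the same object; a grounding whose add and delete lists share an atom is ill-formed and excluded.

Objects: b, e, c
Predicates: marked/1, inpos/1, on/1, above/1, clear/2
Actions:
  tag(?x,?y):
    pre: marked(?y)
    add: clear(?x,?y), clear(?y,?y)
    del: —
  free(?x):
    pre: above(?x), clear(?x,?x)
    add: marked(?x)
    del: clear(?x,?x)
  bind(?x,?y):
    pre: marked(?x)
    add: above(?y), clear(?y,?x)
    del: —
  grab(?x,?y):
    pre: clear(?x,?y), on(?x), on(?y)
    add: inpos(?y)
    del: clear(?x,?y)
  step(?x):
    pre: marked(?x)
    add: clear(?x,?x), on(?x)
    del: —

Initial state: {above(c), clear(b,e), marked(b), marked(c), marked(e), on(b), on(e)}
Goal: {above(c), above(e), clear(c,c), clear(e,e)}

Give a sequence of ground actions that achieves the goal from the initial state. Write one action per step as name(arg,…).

tag(b,c); bind(e,e)

1. tag(b,c)  →  {above(c), clear(b,c), clear(b,e), clear(c,c), marked(b), marked(c), marked(e), on(b), on(e)}
2. bind(e,e)  →  {above(c), above(e), clear(b,c), clear(b,e), clear(c,c), clear(e,e), marked(b), marked(c), marked(e), on(b), on(e)}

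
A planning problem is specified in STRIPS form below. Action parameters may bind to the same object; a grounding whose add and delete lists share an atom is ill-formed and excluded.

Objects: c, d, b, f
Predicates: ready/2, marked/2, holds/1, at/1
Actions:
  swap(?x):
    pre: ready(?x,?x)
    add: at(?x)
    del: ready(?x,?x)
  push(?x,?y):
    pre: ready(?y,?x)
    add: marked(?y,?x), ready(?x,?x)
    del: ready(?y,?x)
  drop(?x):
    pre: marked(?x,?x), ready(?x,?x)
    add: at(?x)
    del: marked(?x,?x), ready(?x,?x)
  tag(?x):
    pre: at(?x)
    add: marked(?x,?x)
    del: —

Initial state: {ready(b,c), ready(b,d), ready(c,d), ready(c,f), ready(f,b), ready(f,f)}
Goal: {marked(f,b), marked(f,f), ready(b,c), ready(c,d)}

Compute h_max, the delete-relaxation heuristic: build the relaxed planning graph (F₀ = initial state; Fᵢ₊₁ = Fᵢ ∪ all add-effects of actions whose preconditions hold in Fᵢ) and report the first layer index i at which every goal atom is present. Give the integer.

F0 = init (6 atoms)
F1 = F0 ∪ {at(f), marked(b,c), marked(b,d), marked(c,d), marked(c,f), marked(f,b), ready(b,b), ready(c,c), ready(d,d)}  (15 atoms)
F2 = F1 ∪ {at(b), at(c), at(d), marked(f,f)}  (19 atoms)
goal ⊆ F2  ⇒  h_max = 2

2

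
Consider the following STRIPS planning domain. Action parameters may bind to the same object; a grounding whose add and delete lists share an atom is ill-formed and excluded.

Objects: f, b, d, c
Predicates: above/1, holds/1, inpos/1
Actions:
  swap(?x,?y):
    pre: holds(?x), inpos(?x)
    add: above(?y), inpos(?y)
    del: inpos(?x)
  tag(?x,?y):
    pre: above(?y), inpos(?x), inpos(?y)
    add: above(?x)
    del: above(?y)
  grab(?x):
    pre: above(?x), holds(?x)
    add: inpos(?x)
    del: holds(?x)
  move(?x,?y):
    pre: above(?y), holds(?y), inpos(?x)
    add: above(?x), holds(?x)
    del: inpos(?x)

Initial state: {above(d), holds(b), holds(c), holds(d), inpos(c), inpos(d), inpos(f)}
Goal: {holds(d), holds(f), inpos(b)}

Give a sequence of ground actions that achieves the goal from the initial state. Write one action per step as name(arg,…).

1. swap(d,b)  →  {above(b), above(d), holds(b), holds(c), holds(d), inpos(b), inpos(c), inpos(f)}
2. move(f,b)  →  {above(b), above(d), above(f), holds(b), holds(c), holds(d), holds(f), inpos(b), inpos(c)}

swap(d,b); move(f,b)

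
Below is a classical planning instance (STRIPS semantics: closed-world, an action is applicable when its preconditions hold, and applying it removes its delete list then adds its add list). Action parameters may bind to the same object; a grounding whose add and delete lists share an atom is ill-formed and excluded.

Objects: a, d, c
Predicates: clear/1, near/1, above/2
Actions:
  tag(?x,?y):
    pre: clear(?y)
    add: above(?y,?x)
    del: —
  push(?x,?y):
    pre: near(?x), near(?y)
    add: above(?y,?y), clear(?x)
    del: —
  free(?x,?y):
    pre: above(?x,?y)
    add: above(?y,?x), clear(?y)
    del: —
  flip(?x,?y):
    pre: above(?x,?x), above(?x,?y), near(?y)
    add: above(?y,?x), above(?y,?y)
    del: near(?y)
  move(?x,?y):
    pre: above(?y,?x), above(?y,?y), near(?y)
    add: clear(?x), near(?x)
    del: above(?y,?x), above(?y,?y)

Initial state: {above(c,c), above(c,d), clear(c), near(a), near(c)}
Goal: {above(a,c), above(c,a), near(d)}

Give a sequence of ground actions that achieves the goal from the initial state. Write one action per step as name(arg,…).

1. tag(a,c)  →  {above(c,a), above(c,c), above(c,d), clear(c), near(a), near(c)}
2. free(c,a)  →  {above(a,c), above(c,a), above(c,c), above(c,d), clear(a), clear(c), near(a), near(c)}
3. move(d,c)  →  {above(a,c), above(c,a), clear(a), clear(c), clear(d), near(a), near(c), near(d)}

tag(a,c); free(c,a); move(d,c)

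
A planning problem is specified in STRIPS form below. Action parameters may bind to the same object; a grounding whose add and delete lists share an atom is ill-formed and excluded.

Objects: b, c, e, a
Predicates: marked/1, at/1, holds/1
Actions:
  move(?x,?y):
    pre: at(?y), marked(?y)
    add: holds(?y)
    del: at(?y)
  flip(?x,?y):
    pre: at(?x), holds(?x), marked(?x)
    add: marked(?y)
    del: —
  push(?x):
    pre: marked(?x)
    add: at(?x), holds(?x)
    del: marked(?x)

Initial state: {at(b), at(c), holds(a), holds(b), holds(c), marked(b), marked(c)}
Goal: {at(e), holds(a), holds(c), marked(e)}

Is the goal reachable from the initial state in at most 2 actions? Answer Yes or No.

1. flip(b,e)  →  {at(b), at(c), holds(a), holds(b), holds(c), marked(b), marked(c), marked(e)}
2. push(e)  →  {at(b), at(c), at(e), holds(a), holds(b), holds(c), holds(e), marked(b), marked(c)}
3. flip(b,e)  →  {at(b), at(c), at(e), holds(a), holds(b), holds(c), holds(e), marked(b), marked(c), marked(e)}
optimal plan length = 3; 3 > 2

No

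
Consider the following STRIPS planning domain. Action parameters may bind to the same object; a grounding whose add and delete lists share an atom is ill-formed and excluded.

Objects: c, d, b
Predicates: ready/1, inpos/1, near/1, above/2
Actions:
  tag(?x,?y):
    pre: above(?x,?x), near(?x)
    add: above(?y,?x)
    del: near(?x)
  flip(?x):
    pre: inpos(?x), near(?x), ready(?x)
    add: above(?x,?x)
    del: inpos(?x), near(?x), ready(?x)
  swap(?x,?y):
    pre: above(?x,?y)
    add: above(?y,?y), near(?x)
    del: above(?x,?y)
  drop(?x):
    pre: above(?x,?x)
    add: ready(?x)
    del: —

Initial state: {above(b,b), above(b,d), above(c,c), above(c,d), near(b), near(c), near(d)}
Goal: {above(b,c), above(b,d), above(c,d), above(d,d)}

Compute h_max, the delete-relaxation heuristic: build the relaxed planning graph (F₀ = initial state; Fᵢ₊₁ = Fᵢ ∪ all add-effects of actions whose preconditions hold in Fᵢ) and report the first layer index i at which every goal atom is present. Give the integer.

1

F0 = init (7 atoms)
F1 = F0 ∪ {above(b,c), above(c,b), above(d,b), above(d,c), above(d,d), ready(b), ready(c)}  (14 atoms)
goal ⊆ F1  ⇒  h_max = 1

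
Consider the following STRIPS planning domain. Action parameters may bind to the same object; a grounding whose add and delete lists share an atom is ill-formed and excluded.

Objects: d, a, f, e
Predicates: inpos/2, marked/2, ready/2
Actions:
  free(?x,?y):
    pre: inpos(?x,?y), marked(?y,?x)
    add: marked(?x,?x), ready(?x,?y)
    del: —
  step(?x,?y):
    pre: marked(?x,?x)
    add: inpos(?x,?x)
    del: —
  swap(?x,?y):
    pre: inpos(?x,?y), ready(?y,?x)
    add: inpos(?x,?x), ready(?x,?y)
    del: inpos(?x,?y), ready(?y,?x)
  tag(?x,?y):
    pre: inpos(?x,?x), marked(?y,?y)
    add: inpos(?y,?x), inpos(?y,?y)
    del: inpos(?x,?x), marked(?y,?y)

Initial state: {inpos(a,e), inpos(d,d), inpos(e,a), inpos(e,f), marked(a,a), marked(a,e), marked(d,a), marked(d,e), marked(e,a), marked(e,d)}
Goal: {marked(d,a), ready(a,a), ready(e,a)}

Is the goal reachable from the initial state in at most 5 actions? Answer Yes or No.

1. free(e,a)  →  {inpos(a,e), inpos(d,d), inpos(e,a), inpos(e,f), marked(a,a), marked(a,e), marked(d,a), marked(d,e), marked(e,a), marked(e,d), marked(e,e), ready(e,a)}
2. step(a,d)  →  {inpos(a,a), inpos(a,e), inpos(d,d), inpos(e,a), inpos(e,f), marked(a,a), marked(a,e), marked(d,a), marked(d,e), marked(e,a), marked(e,d), marked(e,e), ready(e,a)}
3. free(a,a)  →  {inpos(a,a), inpos(a,e), inpos(d,d), inpos(e,a), inpos(e,f), marked(a,a), marked(a,e), marked(d,a), marked(d,e), marked(e,a), marked(e,d), marked(e,e), ready(a,a), ready(e,a)}
optimal plan length = 3; 3 ≤ 5

Yes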